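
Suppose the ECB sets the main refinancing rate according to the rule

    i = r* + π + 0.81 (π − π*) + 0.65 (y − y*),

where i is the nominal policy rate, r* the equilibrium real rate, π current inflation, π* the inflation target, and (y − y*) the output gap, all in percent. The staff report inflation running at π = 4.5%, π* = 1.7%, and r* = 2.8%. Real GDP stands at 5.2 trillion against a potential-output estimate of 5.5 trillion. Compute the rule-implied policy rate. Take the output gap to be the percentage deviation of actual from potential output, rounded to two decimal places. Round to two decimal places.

Output gap = 100 × (5.2 − 5.5) / 5.5 = -5.45%.
i = 2.80 + 4.50 + 0.81 × (4.50 − 1.70) + 0.65 × (-5.45)
   = 2.80 + 4.5 + 2.268 − 3.5425 = 6.03

6.03%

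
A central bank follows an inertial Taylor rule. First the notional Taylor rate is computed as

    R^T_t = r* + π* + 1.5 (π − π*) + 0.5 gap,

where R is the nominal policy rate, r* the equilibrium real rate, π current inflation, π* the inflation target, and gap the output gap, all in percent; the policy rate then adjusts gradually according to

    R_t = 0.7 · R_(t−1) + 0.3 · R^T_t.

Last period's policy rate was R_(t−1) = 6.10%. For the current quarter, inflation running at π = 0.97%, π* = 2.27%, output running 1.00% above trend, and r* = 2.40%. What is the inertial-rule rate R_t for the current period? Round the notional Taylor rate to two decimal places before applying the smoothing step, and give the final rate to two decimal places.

Output 1.00% above potential → gap = 1.00.
R^T_t = 2.40 + 2.27 + 1.5 × (0.97 − 2.27) + 0.5 × 1.00
   = 2.40 + 2.27 − 1.95 + 0.5 = 3.22
R_t = 0.7 × 6.10 + 0.3 × 3.22 = 4.27 + 0.966 = 5.24

5.24%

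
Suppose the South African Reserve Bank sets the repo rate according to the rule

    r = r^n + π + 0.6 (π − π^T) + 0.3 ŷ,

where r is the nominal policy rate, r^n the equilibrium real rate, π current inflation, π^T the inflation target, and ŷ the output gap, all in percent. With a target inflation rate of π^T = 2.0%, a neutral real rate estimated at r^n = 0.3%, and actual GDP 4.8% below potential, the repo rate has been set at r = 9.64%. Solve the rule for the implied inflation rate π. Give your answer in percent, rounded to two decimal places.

7.49%

Output 4.8% below potential → ŷ = -4.8.
Collecting π: r = r^n + (1 + 0.6) π − 0.6 π^T + 0.3 ŷ
1.6 π = 9.64 − 0.3 + 0.6 × 2.0 − 0.3 × (-4.8) = 11.98
π = 11.98 / 1.6 = 7.49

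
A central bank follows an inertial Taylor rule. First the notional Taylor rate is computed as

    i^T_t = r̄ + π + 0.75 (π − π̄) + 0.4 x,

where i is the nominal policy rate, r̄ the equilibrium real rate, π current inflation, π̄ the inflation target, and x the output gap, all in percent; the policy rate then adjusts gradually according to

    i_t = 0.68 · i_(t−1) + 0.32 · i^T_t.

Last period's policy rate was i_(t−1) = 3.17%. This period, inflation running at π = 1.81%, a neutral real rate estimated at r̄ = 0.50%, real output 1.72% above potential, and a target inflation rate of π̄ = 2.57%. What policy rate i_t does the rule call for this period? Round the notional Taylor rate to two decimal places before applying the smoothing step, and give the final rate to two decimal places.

2.93%

Output 1.72% above potential → x = 1.72.
i^T_t = 0.50 + 1.81 + 0.75 × (1.81 − 2.57) + 0.4 × 1.72
   = 0.50 + 1.81 − 0.57 + 0.688 = 2.43
i_t = 0.68 × 3.17 + 0.32 × 2.43 = 2.1556 + 0.7776 = 2.93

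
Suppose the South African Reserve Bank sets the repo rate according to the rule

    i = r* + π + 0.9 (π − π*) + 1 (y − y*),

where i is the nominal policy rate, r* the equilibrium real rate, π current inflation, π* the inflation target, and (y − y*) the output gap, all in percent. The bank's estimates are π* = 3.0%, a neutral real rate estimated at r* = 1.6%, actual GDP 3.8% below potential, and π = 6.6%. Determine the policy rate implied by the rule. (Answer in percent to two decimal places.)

Output 3.8% below potential → (y − y*) = -3.8.
i = 1.6 + 6.6 + 0.9 × (6.6 − 3.0) + 1 × (-3.8)
   = 1.6 + 6.6 + 3.24 − 3.8 = 7.64

7.64%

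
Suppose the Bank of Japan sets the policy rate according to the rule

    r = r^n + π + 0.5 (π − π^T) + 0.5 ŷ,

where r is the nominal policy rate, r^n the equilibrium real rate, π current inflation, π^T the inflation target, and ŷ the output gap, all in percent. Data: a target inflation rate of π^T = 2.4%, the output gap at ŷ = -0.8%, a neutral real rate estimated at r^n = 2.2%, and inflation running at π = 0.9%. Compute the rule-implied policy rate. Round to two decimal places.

1.95%

r = 2.2 + 0.9 + 0.5 × (0.9 − 2.4) + 0.5 × (-0.8)
   = 2.2 + 0.9 − 0.75 − 0.4 = 1.95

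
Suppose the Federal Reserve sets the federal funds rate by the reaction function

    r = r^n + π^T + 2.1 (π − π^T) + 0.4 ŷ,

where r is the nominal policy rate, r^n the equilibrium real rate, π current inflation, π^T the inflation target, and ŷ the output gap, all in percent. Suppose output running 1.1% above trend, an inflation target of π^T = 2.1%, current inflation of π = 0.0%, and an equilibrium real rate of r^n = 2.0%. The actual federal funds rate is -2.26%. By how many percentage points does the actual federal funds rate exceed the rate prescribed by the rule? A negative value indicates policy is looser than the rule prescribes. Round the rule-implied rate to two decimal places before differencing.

Output 1.1% above potential → ŷ = 1.1.
r = 2.0 + 2.1 + 2.1 × (0.0 − 2.1) + 0.4 × 1.1
   = 2.0 + 2.1 − 4.41 + 0.44 = 0.13
Deviation = -2.26 − 0.13 = -2.39 pp.

-2.39 pp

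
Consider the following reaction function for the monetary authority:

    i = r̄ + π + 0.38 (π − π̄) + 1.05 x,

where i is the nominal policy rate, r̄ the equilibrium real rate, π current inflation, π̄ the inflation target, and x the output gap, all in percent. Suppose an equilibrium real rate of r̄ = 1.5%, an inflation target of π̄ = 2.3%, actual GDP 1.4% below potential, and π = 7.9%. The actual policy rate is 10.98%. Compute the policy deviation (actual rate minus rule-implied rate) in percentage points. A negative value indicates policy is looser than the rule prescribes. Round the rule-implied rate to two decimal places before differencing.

0.92 pp

Output 1.4% below potential → x = -1.4.
i = 1.5 + 7.9 + 0.38 × (7.9 − 2.3) + 1.05 × (-1.4)
   = 1.5 + 7.9 + 2.128 − 1.47 = 10.06
Deviation = 10.98 − 10.06 = 0.92 pp.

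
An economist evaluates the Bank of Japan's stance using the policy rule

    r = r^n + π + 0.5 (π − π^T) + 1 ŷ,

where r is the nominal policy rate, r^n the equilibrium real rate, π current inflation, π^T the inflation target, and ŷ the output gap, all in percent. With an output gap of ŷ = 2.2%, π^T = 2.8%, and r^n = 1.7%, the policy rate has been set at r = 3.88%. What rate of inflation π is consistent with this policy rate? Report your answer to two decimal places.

Collecting π: r = r^n + (1 + 0.5) π − 0.5 π^T + 1 ŷ
1.5 π = 3.88 − 1.7 + 0.5 × 2.8 − 1 × 2.2 = 1.38
π = 1.38 / 1.5 = 0.92

0.92%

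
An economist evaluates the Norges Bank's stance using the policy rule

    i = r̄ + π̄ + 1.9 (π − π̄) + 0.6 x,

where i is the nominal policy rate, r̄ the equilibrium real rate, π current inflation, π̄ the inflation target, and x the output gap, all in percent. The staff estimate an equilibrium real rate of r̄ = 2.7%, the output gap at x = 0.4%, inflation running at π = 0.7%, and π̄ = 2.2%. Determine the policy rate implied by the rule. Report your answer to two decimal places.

2.29%

i = 2.7 + 2.2 + 1.9 × (0.7 − 2.2) + 0.6 × 0.4
   = 2.7 + 2.2 − 2.85 + 0.24 = 2.29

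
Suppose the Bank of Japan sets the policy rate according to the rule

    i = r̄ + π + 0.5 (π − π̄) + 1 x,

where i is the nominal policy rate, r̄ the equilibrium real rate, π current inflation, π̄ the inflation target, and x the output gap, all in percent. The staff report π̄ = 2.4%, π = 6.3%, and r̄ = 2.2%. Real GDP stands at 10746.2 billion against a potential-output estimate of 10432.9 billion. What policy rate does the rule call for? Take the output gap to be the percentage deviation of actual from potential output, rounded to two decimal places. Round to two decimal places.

Output gap = 100 × (10746.2 − 10432.9) / 10432.9 = 3.00%.
i = 2.20 + 6.30 + 0.5 × (6.30 − 2.40) + 1 × 3.00
   = 2.20 + 6.3 + 1.95 + 3 = 13.45

13.45%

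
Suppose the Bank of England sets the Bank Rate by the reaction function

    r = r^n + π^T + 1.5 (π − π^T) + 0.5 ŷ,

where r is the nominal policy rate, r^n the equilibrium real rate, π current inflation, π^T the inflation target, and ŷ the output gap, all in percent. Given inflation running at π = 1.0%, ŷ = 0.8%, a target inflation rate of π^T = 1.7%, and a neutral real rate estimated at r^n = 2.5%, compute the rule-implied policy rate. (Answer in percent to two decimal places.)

3.55%

r = 2.5 + 1.7 + 1.5 × (1.0 − 1.7) + 0.5 × 0.8
   = 2.5 + 1.7 − 1.05 + 0.4 = 3.55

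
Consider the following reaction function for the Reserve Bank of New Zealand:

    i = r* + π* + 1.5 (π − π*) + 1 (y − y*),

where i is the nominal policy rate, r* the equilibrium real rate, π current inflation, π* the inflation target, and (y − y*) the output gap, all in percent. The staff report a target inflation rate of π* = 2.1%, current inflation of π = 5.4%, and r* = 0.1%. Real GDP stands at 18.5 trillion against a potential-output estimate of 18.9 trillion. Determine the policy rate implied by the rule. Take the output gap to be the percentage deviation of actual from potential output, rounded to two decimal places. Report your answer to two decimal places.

5.03%

Output gap = 100 × (18.5 − 18.9) / 18.9 = -2.12%.
i = 0.10 + 2.10 + 1.5 × (5.40 − 2.10) + 1 × (-2.12)
   = 0.10 + 2.1 + 4.95 − 2.12 = 5.03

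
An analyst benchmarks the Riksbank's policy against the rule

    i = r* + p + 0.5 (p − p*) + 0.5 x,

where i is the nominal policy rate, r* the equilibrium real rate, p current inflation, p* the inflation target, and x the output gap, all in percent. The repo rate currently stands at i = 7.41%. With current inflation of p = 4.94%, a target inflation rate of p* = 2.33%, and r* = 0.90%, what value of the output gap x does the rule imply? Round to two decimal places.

0.5 x = 7.41 − 0.90 − 4.94 − 0.5 × (4.94 − 2.33) = 0.265
x = 0.265 / 0.5 = 0.53

0.53%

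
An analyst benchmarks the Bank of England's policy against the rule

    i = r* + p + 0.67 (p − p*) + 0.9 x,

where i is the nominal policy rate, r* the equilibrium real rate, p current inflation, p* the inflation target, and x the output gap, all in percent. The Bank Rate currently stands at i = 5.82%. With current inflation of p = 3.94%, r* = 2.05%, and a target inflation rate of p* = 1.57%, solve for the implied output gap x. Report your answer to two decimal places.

0.9 x = 5.82 − 2.05 − 3.94 − 0.67 × (3.94 − 1.57) = -1.7579
x = -1.7579 / 0.9 = -1.95

-1.95%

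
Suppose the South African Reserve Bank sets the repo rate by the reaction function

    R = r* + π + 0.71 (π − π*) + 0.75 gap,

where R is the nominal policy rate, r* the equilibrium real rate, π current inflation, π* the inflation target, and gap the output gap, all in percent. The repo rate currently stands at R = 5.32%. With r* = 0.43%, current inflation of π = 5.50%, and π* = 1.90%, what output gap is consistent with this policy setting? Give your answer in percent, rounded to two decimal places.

0.75 gap = 5.32 − 0.43 − 5.50 − 0.71 × (5.50 − 1.90) = -3.166
gap = -3.166 / 0.75 = -4.22

-4.22%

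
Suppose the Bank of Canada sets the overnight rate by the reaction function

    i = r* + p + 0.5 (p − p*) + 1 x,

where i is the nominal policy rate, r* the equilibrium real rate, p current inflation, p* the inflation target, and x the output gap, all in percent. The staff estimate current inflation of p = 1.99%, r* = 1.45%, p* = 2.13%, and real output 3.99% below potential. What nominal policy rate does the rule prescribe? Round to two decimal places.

Output 3.99% below potential → x = -3.99.
i = 1.45 + 1.99 + 0.5 × (1.99 − 2.13) + 1 × (-3.99)
   = 1.45 + 1.99 − 0.07 − 3.99 = -0.62

-0.62%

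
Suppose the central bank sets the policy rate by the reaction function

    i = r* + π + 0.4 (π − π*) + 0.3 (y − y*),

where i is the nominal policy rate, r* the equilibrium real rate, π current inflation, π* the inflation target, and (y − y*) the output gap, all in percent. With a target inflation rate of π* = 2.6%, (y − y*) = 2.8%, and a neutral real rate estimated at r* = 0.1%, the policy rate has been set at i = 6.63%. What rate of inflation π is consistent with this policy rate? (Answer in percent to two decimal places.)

4.81%

Collecting π: i = r* + (1 + 0.4) π − 0.4 π* + 0.3 (y − y*)
1.4 π = 6.63 − 0.1 + 0.4 × 2.6 − 0.3 × 2.8 = 6.73
π = 6.73 / 1.4 = 4.81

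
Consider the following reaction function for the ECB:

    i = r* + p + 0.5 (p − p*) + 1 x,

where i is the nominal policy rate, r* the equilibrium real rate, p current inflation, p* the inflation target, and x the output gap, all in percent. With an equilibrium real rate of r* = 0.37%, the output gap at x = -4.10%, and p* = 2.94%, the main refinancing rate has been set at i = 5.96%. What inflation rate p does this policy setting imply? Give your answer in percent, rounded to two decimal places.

7.44%

Collecting p: i = r* + (1 + 0.5) p − 0.5 p* + 1 x
1.5 p = 5.96 − 0.37 + 0.5 × 2.94 − 1 × (-4.10) = 11.16
p = 11.16 / 1.5 = 7.44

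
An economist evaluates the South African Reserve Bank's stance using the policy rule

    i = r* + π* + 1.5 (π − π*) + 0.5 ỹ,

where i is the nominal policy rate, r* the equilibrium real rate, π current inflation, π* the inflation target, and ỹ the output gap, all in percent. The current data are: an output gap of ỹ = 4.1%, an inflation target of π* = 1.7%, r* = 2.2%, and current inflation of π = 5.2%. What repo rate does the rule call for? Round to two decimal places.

11.20%

i = 2.2 + 1.7 + 1.5 × (5.2 − 1.7) + 0.5 × 4.1
   = 2.2 + 1.7 + 5.25 + 2.05 = 11.20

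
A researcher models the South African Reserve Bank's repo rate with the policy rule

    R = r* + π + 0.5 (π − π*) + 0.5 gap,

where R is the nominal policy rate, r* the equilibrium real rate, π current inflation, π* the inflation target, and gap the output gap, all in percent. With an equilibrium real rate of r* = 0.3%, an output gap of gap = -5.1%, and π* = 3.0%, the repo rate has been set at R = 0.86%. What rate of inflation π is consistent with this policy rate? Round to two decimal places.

Collecting π: R = r* + (1 + 0.5) π − 0.5 π* + 0.5 gap
1.5 π = 0.86 − 0.3 + 0.5 × 3.0 − 0.5 × (-5.1) = 4.61
π = 4.61 / 1.5 = 3.07

3.07%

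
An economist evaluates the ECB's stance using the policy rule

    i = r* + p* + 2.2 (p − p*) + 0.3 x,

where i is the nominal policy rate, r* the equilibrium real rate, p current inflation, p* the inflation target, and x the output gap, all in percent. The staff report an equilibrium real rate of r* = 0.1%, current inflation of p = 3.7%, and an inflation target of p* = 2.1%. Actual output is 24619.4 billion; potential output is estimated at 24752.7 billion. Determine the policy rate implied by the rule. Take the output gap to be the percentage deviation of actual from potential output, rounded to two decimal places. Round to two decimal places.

Output gap = 100 × (24619.4 − 24752.7) / 24752.7 = -0.54%.
i = 0.10 + 2.10 + 2.2 × (3.70 − 2.10) + 0.3 × (-0.54)
   = 0.10 + 2.1 + 3.52 − 0.162 = 5.56

5.56%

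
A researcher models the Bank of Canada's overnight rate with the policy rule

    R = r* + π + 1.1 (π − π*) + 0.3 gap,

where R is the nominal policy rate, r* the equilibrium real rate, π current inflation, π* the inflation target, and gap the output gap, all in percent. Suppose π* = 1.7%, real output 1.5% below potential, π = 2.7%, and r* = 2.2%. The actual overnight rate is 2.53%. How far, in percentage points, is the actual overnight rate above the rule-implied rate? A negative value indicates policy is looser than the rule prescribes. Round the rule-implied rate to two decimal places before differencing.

-3.02 pp

Output 1.5% below potential → gap = -1.5.
R = 2.2 + 2.7 + 1.1 × (2.7 − 1.7) + 0.3 × (-1.5)
   = 2.2 + 2.7 + 1.1 − 0.45 = 5.55
Deviation = 2.53 − 5.55 = -3.02 pp.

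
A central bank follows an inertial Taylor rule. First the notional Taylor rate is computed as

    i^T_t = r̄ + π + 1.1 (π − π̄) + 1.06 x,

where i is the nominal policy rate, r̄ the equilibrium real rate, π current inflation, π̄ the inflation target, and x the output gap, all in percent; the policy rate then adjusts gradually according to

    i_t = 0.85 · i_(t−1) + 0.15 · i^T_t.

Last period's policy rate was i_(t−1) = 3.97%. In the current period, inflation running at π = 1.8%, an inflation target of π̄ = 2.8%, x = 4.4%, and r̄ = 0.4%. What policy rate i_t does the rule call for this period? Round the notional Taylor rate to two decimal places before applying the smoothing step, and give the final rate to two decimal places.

4.24%

i^T_t = 0.4 + 1.8 + 1.1 × (1.8 − 2.8) + 1.06 × 4.4
   = 0.4 + 1.8 − 1.1 + 4.664 = 5.76
i_t = 0.85 × 3.97 + 0.15 × 5.76 = 3.3745 + 0.864 = 4.24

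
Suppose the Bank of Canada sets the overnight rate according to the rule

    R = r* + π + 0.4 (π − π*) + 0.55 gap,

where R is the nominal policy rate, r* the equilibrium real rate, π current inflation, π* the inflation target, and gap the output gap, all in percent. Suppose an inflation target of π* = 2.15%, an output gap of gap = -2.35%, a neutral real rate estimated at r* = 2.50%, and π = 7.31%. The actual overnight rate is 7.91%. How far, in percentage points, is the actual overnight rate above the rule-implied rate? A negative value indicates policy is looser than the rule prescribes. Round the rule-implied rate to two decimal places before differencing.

-2.67 pp

R = 2.50 + 7.31 + 0.4 × (7.31 − 2.15) + 0.55 × (-2.35)
   = 2.50 + 7.31 + 2.064 − 1.2925 = 10.58
Deviation = 7.91 − 10.58 = -2.67 pp.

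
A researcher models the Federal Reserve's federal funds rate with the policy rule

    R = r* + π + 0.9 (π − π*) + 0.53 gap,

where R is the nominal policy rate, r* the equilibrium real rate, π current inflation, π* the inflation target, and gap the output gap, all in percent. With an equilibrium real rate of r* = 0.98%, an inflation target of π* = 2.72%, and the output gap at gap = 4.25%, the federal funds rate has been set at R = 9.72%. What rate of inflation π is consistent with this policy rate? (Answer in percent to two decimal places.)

Collecting π: R = r* + (1 + 0.9) π − 0.9 π* + 0.53 gap
1.9 π = 9.72 − 0.98 + 0.9 × 2.72 − 0.53 × 4.25 = 8.9355
π = 8.9355 / 1.9 = 4.70

4.70%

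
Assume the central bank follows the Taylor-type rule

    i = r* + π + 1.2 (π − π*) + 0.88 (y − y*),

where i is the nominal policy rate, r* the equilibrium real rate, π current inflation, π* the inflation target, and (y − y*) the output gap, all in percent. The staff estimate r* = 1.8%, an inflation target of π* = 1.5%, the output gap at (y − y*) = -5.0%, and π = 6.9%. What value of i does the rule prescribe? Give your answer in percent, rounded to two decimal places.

10.78%

i = 1.8 + 6.9 + 1.2 × (6.9 − 1.5) + 0.88 × (-5.0)
   = 1.8 + 6.9 + 6.48 − 4.4 = 10.78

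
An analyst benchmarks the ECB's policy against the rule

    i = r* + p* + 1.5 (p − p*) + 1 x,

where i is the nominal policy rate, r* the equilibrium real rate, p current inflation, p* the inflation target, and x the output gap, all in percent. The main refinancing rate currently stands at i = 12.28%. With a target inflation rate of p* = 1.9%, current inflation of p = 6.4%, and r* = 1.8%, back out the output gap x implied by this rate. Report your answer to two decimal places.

1.83%

1 x = 12.28 − 1.8 − 1.9 − 1.5 × (6.4 − 1.9) = 1.83
x = 1.83 / 1 = 1.83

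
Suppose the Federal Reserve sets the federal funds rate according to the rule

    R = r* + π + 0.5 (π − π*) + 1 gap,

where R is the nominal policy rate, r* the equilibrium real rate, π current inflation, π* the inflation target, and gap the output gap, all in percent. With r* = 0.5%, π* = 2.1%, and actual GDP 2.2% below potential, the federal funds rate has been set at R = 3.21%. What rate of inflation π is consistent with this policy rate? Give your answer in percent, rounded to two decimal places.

3.97%

Output 2.2% below potential → gap = -2.2.
Collecting π: R = r* + (1 + 0.5) π − 0.5 π* + 1 gap
1.5 π = 3.21 − 0.5 + 0.5 × 2.1 − 1 × (-2.2) = 5.96
π = 5.96 / 1.5 = 3.97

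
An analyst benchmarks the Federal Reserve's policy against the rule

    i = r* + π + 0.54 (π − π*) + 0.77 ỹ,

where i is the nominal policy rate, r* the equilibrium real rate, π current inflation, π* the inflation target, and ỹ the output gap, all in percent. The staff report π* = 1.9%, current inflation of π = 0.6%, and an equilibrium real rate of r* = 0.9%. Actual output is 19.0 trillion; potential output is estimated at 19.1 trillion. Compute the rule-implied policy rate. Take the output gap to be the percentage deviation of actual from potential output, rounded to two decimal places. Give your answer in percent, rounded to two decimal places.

Output gap = 100 × (19.0 − 19.1) / 19.1 = -0.52%.
i = 0.90 + 0.60 + 0.54 × (0.60 − 1.90) + 0.77 × (-0.52)
   = 0.90 + 0.6 − 0.702 − 0.4004 = 0.40

0.40%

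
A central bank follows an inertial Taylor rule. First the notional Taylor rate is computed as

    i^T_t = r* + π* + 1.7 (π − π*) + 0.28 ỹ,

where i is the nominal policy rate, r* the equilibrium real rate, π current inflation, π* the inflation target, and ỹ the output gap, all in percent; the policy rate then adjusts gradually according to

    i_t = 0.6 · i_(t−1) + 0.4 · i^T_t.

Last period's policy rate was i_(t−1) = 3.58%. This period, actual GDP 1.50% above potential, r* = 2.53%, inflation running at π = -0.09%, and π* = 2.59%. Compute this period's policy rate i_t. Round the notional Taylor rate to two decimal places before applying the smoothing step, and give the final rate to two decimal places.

2.54%

Output 1.50% above potential → ỹ = 1.50.
i^T_t = 2.53 + 2.59 + 1.7 × (-0.09 − 2.59) + 0.28 × 1.50
   = 2.53 + 2.59 − 4.556 + 0.42 = 0.98
i_t = 0.6 × 3.58 + 0.4 × 0.98 = 2.148 + 0.392 = 2.54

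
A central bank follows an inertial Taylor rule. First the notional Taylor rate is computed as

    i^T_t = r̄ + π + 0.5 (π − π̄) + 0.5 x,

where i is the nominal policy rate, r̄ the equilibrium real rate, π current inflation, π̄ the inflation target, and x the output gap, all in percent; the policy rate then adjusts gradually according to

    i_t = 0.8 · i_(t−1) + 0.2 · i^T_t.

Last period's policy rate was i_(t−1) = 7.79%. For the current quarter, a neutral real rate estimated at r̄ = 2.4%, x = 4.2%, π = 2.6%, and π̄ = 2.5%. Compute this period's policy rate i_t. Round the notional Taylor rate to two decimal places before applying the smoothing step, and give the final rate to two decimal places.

i^T_t = 2.4 + 2.6 + 0.5 × (2.6 − 2.5) + 0.5 × 4.2
   = 2.4 + 2.6 + 0.05 + 2.1 = 7.15
i_t = 0.8 × 7.79 + 0.2 × 7.15 = 6.232 + 1.43 = 7.66

7.66%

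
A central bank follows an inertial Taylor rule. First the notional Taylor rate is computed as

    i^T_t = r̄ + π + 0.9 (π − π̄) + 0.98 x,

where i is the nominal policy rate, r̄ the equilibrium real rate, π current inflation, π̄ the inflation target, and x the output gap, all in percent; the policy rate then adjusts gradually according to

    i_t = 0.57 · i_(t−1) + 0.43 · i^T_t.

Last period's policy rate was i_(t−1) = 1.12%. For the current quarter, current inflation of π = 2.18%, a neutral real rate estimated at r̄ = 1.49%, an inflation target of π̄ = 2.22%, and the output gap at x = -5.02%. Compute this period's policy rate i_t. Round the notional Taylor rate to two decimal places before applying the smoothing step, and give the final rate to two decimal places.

i^T_t = 1.49 + 2.18 + 0.9 × (2.18 − 2.22) + 0.98 × (-5.02)
   = 1.49 + 2.18 − 0.036 − 4.9196 = -1.29
i_t = 0.57 × 1.12 + 0.43 × (-1.29) = 0.6384 − 0.5547 = 0.08

0.08%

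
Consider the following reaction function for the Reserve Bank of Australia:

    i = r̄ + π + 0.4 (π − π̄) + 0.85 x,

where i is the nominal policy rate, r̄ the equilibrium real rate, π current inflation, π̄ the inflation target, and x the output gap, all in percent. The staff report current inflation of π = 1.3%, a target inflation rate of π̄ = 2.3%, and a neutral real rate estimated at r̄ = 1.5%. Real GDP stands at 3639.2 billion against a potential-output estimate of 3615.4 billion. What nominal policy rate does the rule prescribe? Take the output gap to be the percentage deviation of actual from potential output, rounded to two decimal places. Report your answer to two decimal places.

Output gap = 100 × (3639.2 − 3615.4) / 3615.4 = 0.66%.
i = 1.50 + 1.30 + 0.4 × (1.30 − 2.30) + 0.85 × 0.66
   = 1.50 + 1.3 − 0.4 + 0.561 = 2.96

2.96%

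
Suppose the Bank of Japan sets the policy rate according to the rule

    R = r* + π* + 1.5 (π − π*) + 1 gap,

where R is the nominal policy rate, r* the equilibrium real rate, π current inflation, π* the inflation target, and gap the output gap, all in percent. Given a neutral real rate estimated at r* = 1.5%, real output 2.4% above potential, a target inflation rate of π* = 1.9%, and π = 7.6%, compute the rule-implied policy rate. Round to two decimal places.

14.35%

Output 2.4% above potential → gap = 2.4.
R = 1.5 + 1.9 + 1.5 × (7.6 − 1.9) + 1 × 2.4
   = 1.5 + 1.9 + 8.55 + 2.4 = 14.35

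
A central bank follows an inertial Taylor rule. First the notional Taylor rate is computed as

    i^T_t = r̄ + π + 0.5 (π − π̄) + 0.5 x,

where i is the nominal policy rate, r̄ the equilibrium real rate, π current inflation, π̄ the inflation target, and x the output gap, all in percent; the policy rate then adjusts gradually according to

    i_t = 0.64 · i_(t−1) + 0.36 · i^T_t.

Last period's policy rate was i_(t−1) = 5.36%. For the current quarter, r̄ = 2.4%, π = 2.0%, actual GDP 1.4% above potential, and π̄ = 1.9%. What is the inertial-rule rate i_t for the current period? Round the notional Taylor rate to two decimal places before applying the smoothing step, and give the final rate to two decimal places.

5.28%

Output 1.4% above potential → x = 1.4.
i^T_t = 2.4 + 2.0 + 0.5 × (2.0 − 1.9) + 0.5 × 1.4
   = 2.4 + 2 + 0.05 + 0.7 = 5.15
i_t = 0.64 × 5.36 + 0.36 × 5.15 = 3.4304 + 1.854 = 5.28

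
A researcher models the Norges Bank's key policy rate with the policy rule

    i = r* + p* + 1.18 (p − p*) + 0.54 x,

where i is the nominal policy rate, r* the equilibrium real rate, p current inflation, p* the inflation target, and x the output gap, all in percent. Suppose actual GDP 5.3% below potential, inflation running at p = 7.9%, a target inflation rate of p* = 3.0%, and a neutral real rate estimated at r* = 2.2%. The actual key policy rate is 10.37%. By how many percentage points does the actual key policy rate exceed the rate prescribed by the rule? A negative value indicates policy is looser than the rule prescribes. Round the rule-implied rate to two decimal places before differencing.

2.25 pp

Output 5.3% below potential → x = -5.3.
i = 2.2 + 3.0 + 1.18 × (7.9 − 3.0) + 0.54 × (-5.3)
   = 2.2 + 3 + 5.782 − 2.862 = 8.12
Deviation = 10.37 − 8.12 = 2.25 pp.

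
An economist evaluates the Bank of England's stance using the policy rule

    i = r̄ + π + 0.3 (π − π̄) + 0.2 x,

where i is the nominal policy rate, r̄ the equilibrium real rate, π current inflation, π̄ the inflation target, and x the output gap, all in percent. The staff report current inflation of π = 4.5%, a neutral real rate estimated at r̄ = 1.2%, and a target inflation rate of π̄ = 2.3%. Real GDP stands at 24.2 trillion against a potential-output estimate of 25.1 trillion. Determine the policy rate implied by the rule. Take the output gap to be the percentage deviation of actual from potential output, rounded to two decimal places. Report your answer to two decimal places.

5.64%

Output gap = 100 × (24.2 − 25.1) / 25.1 = -3.59%.
i = 1.20 + 4.50 + 0.3 × (4.50 − 2.30) + 0.2 × (-3.59)
   = 1.20 + 4.5 + 0.66 − 0.718 = 5.64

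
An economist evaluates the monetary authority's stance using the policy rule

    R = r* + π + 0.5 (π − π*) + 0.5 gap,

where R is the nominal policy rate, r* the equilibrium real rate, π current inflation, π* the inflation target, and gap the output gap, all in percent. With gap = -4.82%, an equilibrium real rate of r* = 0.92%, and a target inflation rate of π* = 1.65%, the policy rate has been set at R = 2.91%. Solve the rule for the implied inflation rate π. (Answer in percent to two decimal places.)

3.48%

Collecting π: R = r* + (1 + 0.5) π − 0.5 π* + 0.5 gap
1.5 π = 2.91 − 0.92 + 0.5 × 1.65 − 0.5 × (-4.82) = 5.225
π = 5.225 / 1.5 = 3.48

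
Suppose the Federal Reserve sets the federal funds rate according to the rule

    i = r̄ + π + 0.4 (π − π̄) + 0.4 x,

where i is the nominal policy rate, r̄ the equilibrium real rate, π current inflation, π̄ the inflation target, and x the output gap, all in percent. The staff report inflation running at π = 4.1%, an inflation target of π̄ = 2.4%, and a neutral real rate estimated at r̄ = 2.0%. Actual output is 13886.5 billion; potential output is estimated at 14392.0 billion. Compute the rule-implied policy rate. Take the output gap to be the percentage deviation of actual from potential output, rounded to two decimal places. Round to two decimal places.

5.38%

Output gap = 100 × (13886.5 − 14392.0) / 14392.0 = -3.51%.
i = 2.00 + 4.10 + 0.4 × (4.10 − 2.40) + 0.4 × (-3.51)
   = 2.00 + 4.1 + 0.68 − 1.404 = 5.38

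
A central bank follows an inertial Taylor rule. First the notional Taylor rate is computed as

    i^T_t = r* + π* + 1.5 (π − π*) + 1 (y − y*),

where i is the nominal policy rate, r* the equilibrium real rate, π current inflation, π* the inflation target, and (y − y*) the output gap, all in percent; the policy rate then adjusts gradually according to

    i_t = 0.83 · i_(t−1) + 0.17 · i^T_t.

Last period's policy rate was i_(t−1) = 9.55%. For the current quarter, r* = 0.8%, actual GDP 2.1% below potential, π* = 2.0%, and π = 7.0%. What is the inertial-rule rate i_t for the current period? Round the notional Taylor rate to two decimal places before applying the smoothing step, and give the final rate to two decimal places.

9.32%

Output 2.1% below potential → (y − y*) = -2.1.
i^T_t = 0.8 + 2.0 + 1.5 × (7.0 − 2.0) + 1 × (-2.1)
   = 0.8 + 2 + 7.5 − 2.1 = 8.20
i_t = 0.83 × 9.55 + 0.17 × 8.20 = 7.9265 + 1.394 = 9.32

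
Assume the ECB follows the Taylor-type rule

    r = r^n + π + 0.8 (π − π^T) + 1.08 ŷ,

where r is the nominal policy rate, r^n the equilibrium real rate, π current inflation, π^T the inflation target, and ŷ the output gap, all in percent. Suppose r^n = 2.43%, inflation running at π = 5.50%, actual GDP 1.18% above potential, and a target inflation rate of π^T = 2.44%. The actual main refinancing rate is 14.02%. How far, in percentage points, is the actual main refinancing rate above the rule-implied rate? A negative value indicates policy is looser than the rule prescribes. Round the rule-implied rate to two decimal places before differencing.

2.37 pp

Output 1.18% above potential → ŷ = 1.18.
r = 2.43 + 5.50 + 0.8 × (5.50 − 2.44) + 1.08 × 1.18
   = 2.43 + 5.5 + 2.448 + 1.2744 = 11.65
Deviation = 14.02 − 11.65 = 2.37 pp.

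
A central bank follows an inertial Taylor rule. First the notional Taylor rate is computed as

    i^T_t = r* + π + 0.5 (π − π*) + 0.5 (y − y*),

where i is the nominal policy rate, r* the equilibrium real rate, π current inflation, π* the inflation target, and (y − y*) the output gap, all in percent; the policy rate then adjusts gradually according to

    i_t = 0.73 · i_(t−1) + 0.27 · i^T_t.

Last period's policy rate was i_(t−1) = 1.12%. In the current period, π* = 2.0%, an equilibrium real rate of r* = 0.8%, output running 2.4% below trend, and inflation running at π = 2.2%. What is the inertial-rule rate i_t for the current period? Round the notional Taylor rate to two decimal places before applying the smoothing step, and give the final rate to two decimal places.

Output 2.4% below potential → (y − y*) = -2.4.
i^T_t = 0.8 + 2.2 + 0.5 × (2.2 − 2.0) + 0.5 × (-2.4)
   = 0.8 + 2.2 + 0.1 − 1.2 = 1.90
i_t = 0.73 × 1.12 + 0.27 × 1.90 = 0.8176 + 0.513 = 1.33

1.33%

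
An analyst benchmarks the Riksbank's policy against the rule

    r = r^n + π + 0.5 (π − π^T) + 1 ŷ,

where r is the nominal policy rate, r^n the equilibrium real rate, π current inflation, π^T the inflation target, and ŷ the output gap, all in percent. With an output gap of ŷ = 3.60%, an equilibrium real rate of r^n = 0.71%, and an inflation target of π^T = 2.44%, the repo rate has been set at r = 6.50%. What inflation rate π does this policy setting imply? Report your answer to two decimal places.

2.27%

Collecting π: r = r^n + (1 + 0.5) π − 0.5 π^T + 1 ŷ
1.5 π = 6.50 − 0.71 + 0.5 × 2.44 − 1 × 3.60 = 3.41
π = 3.41 / 1.5 = 2.27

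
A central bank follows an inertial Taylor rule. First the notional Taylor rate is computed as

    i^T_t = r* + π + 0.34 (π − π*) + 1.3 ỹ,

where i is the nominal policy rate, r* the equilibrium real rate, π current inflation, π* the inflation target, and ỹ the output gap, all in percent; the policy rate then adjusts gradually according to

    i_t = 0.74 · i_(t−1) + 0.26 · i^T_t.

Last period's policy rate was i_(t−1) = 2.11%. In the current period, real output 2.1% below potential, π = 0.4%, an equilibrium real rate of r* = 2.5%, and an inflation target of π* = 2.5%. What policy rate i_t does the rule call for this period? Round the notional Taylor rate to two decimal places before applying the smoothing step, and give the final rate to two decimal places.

Output 2.1% below potential → ỹ = -2.1.
i^T_t = 2.5 + 0.4 + 0.34 × (0.4 − 2.5) + 1.3 × (-2.1)
   = 2.5 + 0.4 − 0.714 − 2.73 = -0.54
i_t = 0.74 × 2.11 + 0.26 × (-0.54) = 1.5614 − 0.1404 = 1.42

1.42%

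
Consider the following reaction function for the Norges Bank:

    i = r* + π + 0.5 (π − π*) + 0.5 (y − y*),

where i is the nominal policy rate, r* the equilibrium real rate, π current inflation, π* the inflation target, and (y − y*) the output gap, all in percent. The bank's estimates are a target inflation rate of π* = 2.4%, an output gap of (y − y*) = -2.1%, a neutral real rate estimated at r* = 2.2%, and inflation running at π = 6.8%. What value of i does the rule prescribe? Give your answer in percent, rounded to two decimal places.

10.15%

i = 2.2 + 6.8 + 0.5 × (6.8 − 2.4) + 0.5 × (-2.1)
   = 2.2 + 6.8 + 2.2 − 1.05 = 10.15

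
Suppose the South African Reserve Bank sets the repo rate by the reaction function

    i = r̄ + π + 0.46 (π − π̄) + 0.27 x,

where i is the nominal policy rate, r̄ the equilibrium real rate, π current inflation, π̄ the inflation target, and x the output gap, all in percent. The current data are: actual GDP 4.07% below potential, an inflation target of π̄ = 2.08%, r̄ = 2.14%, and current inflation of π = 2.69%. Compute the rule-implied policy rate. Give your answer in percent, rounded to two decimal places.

Output 4.07% below potential → x = -4.07.
i = 2.14 + 2.69 + 0.46 × (2.69 − 2.08) + 0.27 × (-4.07)
   = 2.14 + 2.69 + 0.2806 − 1.0989 = 4.01

4.01%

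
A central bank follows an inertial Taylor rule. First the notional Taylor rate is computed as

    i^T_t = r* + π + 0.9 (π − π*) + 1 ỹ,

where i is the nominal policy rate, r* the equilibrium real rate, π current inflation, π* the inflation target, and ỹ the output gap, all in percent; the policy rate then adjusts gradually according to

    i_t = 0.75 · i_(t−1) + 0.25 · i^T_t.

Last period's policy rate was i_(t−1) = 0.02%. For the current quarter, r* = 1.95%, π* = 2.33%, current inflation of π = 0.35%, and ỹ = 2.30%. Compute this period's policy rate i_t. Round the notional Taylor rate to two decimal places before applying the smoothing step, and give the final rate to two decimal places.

0.72%

i^T_t = 1.95 + 0.35 + 0.9 × (0.35 − 2.33) + 1 × 2.30
   = 1.95 + 0.35 − 1.782 + 2.3 = 2.82
i_t = 0.75 × 0.02 + 0.25 × 2.82 = 0.015 + 0.705 = 0.72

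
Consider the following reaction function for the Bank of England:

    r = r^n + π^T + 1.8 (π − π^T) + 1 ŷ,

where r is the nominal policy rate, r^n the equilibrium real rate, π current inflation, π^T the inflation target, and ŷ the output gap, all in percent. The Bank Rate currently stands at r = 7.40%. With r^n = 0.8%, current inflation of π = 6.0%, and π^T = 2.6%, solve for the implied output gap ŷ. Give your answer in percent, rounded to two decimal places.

1 ŷ = 7.40 − 0.8 − 2.6 − 1.8 × (6.0 − 2.6) = -2.12
ŷ = -2.12 / 1 = -2.12

-2.12%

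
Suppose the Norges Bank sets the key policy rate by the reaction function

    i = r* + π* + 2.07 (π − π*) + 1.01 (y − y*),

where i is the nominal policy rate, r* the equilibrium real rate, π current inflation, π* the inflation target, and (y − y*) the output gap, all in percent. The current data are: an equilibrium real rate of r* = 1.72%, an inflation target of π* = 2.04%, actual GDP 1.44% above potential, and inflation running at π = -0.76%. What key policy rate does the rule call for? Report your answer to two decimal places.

-0.58%

Output 1.44% above potential → (y − y*) = 1.44.
i = 1.72 + 2.04 + 2.07 × (-0.76 − 2.04) + 1.01 × 1.44
   = 1.72 + 2.04 − 5.796 + 1.4544 = -0.58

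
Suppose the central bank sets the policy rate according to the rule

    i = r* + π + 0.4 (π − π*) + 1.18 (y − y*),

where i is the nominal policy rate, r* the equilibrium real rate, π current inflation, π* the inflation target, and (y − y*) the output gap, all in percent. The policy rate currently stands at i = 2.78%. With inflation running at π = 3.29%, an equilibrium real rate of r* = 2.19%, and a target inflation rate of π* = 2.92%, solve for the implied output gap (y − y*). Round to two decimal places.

1.18 (y − y*) = 2.78 − 2.19 − 3.29 − 0.4 × (3.29 − 2.92) = -2.848
(y − y*) = -2.848 / 1.18 = -2.41

-2.41%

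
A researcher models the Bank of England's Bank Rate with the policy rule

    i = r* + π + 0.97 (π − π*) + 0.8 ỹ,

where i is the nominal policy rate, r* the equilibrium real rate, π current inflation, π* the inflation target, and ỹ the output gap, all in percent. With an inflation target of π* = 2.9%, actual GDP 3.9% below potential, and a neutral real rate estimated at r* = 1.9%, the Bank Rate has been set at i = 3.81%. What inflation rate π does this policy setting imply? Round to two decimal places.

Output 3.9% below potential → ỹ = -3.9.
Collecting π: i = r* + (1 + 0.97) π − 0.97 π* + 0.8 ỹ
1.97 π = 3.81 − 1.9 + 0.97 × 2.9 − 0.8 × (-3.9) = 7.843
π = 7.843 / 1.97 = 3.98

3.98%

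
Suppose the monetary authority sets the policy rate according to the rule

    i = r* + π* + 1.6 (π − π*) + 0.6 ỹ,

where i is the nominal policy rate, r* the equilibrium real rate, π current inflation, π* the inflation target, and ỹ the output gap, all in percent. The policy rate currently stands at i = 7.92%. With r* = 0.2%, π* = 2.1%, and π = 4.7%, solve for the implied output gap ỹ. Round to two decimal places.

2.43%

0.6 ỹ = 7.92 − 0.2 − 2.1 − 1.6 × (4.7 − 2.1) = 1.46
ỹ = 1.46 / 0.6 = 2.43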